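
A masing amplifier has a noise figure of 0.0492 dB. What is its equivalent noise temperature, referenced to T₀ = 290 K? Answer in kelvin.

F = 10^(0.0492/10) = 1.01139
T_e = (F − 1)·T₀ = (1.01139 − 1) × 290 = 3.30 K

3.30 K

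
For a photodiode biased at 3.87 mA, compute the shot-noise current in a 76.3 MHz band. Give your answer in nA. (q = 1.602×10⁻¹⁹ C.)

I_n = √(2qI·B)
2qI·B = 2 × 1.602×10⁻¹⁹ × 3.87×10⁻³ × 7.63×10⁷ = 9.46×10⁻¹⁴ A²
I_n = √(9.46×10⁻¹⁴) = 3.08×10⁻⁷ A = 308 nA

308 nA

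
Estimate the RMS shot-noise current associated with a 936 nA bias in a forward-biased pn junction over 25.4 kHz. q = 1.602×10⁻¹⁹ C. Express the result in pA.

87.3 pA

I_n = √(2qI·B)
2qI·B = 2 × 1.602×10⁻¹⁹ × 9.36×10⁻⁷ × 2.54×10⁴ = 7.62×10⁻²¹ A²
I_n = √(7.62×10⁻²¹) = 8.73×10⁻¹¹ A = 87.3 pA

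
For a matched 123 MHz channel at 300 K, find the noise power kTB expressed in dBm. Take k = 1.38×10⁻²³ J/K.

−92.9 dBm

P_n = kTB = 1.38×10⁻²³ × 300 × 1.23×10⁸ = 5.09×10⁻¹³ W
In dBm: 10 log₁₀(5.09×10⁻¹³ / 10⁻³) = −92.9 dBm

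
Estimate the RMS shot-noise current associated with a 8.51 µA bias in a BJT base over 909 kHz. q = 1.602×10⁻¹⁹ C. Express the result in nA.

1.57 nA

I_n = √(2qI·B)
2qI·B = 2 × 1.602×10⁻¹⁹ × 8.51×10⁻⁶ × 9.09×10⁵ = 2.48×10⁻¹⁸ A²
I_n = √(2.48×10⁻¹⁸) = 1.57×10⁻⁹ A = 1.57 nA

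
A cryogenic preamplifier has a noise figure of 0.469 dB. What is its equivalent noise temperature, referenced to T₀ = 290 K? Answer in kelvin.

33.1 K

F = 10^(0.469/10) = 1.11404
T_e = (F − 1)·T₀ = (1.11404 − 1) × 290 = 33.1 K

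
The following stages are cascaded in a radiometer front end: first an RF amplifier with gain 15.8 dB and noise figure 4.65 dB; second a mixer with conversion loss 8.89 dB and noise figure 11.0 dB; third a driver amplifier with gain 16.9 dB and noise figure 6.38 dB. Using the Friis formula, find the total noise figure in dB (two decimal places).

5.91 dB

Convert to linear (a loss of L dB is a gain of −L dB): F_i = 10^(NF_i/10), G_i = 10^(G_i,dB/10)
  Stage 1: F_1 = 10^(4.65/10) = 2.917, G_1 = 10^(15.8/10) = 38.02
  Stage 2: F_2 = 10^(11.0/10) = 12.59, G_2 = 10^(−8.89/10) = 0.1291
  Stage 3: F_3 = 10^(6.38/10) = 4.345, G_3 = 10^(16.9/10) = 48.98
Friis cascade:
  F = 2.917 + (12.59 − 1)/38.02 + (4.345 − 1)/4.909 = 3.904
NF = 10 log₁₀(3.904) = 5.91 dB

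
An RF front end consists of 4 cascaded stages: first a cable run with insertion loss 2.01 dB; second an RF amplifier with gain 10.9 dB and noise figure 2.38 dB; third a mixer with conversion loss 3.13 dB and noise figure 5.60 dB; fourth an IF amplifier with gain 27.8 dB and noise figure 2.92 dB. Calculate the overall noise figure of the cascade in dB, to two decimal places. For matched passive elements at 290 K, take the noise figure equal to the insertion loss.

5.24 dB

Convert to linear (a loss of L dB is a gain of −L dB): F_i = 10^(NF_i/10), G_i = 10^(G_i,dB/10)
  Stage 1: F_1 = 10^(2.01/10) = 1.589, G_1 = 10^(−2.01/10) = 0.6295
  Stage 2: F_2 = 10^(2.38/10) = 1.730, G_2 = 10^(10.9/10) = 12.30
  Stage 3: F_3 = 10^(5.60/10) = 3.631, G_3 = 10^(−3.13/10) = 0.4864
  Stage 4: F_4 = 10^(2.92/10) = 1.959, G_4 = 10^(27.8/10) = 602.6
Friis cascade:
  F = 1.589 + (1.730 − 1)/0.6295 + (3.631 − 1)/7.745 + (1.959 − 1)/3.767 = 3.342
NF = 10 log₁₀(3.342) = 5.24 dB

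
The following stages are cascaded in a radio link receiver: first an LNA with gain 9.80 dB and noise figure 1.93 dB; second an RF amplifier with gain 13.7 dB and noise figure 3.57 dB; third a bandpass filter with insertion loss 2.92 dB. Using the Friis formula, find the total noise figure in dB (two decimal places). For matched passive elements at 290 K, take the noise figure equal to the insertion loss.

Convert to linear (a loss of L dB is a gain of −L dB): F_i = 10^(NF_i/10), G_i = 10^(G_i,dB/10)
  Stage 1: F_1 = 10^(1.93/10) = 1.560, G_1 = 10^(9.80/10) = 9.550
  Stage 2: F_2 = 10^(3.57/10) = 2.275, G_2 = 10^(13.7/10) = 23.44
  Stage 3: F_3 = 10^(2.92/10) = 1.959, G_3 = 10^(−2.92/10) = 0.5105
Friis cascade:
  F = 1.560 + (2.275 − 1)/9.550 + (1.959 − 1)/223.9 = 1.697
NF = 10 log₁₀(1.697) = 2.30 dB

2.30 dB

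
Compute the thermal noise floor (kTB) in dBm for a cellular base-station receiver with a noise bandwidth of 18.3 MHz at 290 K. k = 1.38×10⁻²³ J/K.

−101.4 dBm

P_n = kTB = 1.38×10⁻²³ × 290 × 1.83×10⁷ = 7.32×10⁻¹⁴ W
In dBm: 10 log₁₀(7.32×10⁻¹⁴ / 10⁻³) = −101.4 dBm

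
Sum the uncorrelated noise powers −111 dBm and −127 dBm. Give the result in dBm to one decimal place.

Convert to linear, add, convert back:
P₁ = 7.94×10⁻¹⁵ W, P₂ = 2.00×10⁻¹⁶ W
P_tot = 8.14×10⁻¹⁵ W → 10 log₁₀(P_tot / 10⁻³) = −110.9 dBm

−110.9 dBm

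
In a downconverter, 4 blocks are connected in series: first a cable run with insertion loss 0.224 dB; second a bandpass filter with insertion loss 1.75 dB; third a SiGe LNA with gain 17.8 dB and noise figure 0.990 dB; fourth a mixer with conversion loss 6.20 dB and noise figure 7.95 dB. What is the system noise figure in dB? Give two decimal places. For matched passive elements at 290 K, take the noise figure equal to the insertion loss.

Convert to linear (a loss of L dB is a gain of −L dB): F_i = 10^(NF_i/10), G_i = 10^(G_i,dB/10)
  Stage 1: F_1 = 10^(0.224/10) = 1.053, G_1 = 10^(−0.224/10) = 0.9497
  Stage 2: F_2 = 10^(1.75/10) = 1.496, G_2 = 10^(−1.75/10) = 0.6683
  Stage 3: F_3 = 10^(0.990/10) = 1.256, G_3 = 10^(17.8/10) = 60.26
  Stage 4: F_4 = 10^(7.95/10) = 6.237, G_4 = 10^(−6.20/10) = 0.2399
Friis cascade:
  F = 1.053 + (1.496 − 1)/0.9497 + (1.256 − 1)/0.6347 + (6.237 − 1)/38.25 = 2.116
NF = 10 log₁₀(2.116) = 3.25 dB

3.25 dB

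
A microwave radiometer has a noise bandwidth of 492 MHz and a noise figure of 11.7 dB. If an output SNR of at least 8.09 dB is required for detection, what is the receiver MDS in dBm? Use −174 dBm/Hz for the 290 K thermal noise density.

−67.3 dBm

Sensitivity = −174 + 10 log₁₀(B) + NF + SNR_min
= −174 + 86.92 + 11.7 + 8.09
= −67.29 dBm → −67.3 dBm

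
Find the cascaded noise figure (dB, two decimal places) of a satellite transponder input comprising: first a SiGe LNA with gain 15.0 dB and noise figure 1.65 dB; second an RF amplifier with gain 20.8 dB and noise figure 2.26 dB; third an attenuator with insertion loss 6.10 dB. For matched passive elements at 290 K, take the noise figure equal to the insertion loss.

Convert to linear (a loss of L dB is a gain of −L dB): F_i = 10^(NF_i/10), G_i = 10^(G_i,dB/10)
  Stage 1: F_1 = 10^(1.65/10) = 1.462, G_1 = 10^(15.0/10) = 31.62
  Stage 2: F_2 = 10^(2.26/10) = 1.683, G_2 = 10^(20.8/10) = 120.2
  Stage 3: F_3 = 10^(6.10/10) = 4.074, G_3 = 10^(−6.10/10) = 0.2455
Friis cascade:
  F = 1.462 + (1.683 − 1)/31.62 + (4.074 − 1)/3802 = 1.485
NF = 10 log₁₀(1.485) = 1.72 dB

1.72 dB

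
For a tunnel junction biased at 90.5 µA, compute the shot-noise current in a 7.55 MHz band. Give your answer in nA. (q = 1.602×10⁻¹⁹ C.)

I_n = √(2qI·B)
2qI·B = 2 × 1.602×10⁻¹⁹ × 9.05×10⁻⁵ × 7.55×10⁶ = 2.19×10⁻¹⁶ A²
I_n = √(2.19×10⁻¹⁶) = 1.48×10⁻⁸ A = 14.8 nA

14.8 nA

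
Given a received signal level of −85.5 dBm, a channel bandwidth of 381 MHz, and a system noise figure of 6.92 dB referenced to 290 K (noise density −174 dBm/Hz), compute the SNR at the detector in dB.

Noise floor: N = −174 + 10 log₁₀(B) + NF
10 log₁₀(3.81×10⁸) = 85.81 dB
N = −174 + 85.81 + 6.92 = −81.27 dBm
SNR = P_sig − N = −85.5 − (−81.27) = −4.23 dB → −4.2 dB

−4.2 dB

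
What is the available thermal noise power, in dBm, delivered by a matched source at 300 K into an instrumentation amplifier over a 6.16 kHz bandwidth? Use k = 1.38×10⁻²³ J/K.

−135.9 dBm

P_n = kTB = 1.38×10⁻²³ × 300 × 6.16×10³ = 2.55×10⁻¹⁷ W
In dBm: 10 log₁₀(2.55×10⁻¹⁷ / 10⁻³) = −135.9 dBm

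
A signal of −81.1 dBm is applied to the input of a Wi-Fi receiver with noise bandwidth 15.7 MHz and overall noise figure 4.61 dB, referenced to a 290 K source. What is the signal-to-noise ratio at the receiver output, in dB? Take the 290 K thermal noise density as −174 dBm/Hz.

16.3 dB

Noise floor: N = −174 + 10 log₁₀(B) + NF
10 log₁₀(1.57×10⁷) = 71.96 dB
N = −174 + 71.96 + 4.61 = −97.43 dBm
SNR = P_sig − N = −81.1 − (−97.43) = 16.33 dB → 16.3 dB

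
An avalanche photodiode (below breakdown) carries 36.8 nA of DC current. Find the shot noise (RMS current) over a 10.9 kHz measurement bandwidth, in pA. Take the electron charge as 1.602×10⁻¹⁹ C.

11.3 pA

I_n = √(2qI·B)
2qI·B = 2 × 1.602×10⁻¹⁹ × 3.68×10⁻⁸ × 1.09×10⁴ = 1.29×10⁻²² A²
I_n = √(1.29×10⁻²²) = 1.13×10⁻¹¹ A = 11.3 pA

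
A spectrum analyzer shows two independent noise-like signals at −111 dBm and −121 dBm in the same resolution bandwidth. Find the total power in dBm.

−110.6 dBm

Convert to linear, add, convert back:
P₁ = 7.94×10⁻¹⁵ W, P₂ = 7.94×10⁻¹⁶ W
P_tot = 8.74×10⁻¹⁵ W → 10 log₁₀(P_tot / 10⁻³) = −110.6 dBm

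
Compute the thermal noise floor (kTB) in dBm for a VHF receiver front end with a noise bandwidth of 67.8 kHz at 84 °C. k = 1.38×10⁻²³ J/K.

T = 84 °C + 273.15 = 357.15 K
P_n = kTB = 1.38×10⁻²³ × 357.15 × 6.78×10⁴ = 3.34×10⁻¹⁶ W
In dBm: 10 log₁₀(3.34×10⁻¹⁶ / 10⁻³) = −124.8 dBm

−124.8 dBm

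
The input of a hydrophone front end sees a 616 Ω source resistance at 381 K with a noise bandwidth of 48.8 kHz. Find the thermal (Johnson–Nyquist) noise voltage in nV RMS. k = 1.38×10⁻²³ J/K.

795 nV

V_n = √(4kTRB)
4kTRB = 4 × 1.38×10⁻²³ × 381 × 6.16×10² × 4.88×10⁴ = 6.32×10⁻¹³ V²
V_n = √(6.32×10⁻¹³) = 7.95×10⁻⁷ V = 795 nV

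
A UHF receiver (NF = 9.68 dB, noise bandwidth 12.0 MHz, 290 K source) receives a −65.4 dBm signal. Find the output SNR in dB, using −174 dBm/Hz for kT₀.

28.1 dB

Noise floor: N = −174 + 10 log₁₀(B) + NF
10 log₁₀(1.20×10⁷) = 70.79 dB
N = −174 + 70.79 + 9.68 = −93.53 dBm
SNR = P_sig − N = −65.4 − (−93.53) = 28.13 dB → 28.1 dB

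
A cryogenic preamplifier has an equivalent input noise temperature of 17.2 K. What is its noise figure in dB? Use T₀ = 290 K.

F = 1 + T_e/T₀ = 1 + 17.2/290 = 1.05931
NF = 10 log₁₀(1.05931) = 0.250 dB

0.250 dB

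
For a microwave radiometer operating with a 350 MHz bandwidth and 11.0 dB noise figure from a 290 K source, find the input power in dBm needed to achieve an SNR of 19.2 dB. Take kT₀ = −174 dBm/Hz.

Sensitivity = −174 + 10 log₁₀(B) + NF + SNR_min
= −174 + 85.44 + 11.0 + 19.2
= −58.36 dBm → −58.4 dBm

−58.4 dBm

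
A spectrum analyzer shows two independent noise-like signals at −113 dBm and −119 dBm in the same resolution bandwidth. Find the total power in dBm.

Convert to linear, add, convert back:
P₁ = 5.01×10⁻¹⁵ W, P₂ = 1.26×10⁻¹⁵ W
P_tot = 6.27×10⁻¹⁵ W → 10 log₁₀(P_tot / 10⁻³) = −112.0 dBm

−112.0 dBm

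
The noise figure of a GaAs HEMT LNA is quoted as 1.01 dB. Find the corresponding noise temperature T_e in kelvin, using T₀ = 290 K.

75.9 K

F = 10^(1.01/10) = 1.26183
T_e = (F − 1)·T₀ = (1.26183 − 1) × 290 = 75.9 K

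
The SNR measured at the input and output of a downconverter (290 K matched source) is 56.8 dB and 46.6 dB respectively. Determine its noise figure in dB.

NF (dB) = SNR_in(dB) − SNR_out(dB) when the source is at T₀
NF = 56.8 − 46.6 = 10.2 dB

10.2 dB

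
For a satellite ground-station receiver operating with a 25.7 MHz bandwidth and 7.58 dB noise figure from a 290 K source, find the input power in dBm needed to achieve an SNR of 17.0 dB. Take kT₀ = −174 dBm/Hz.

−75.3 dBm

Sensitivity = −174 + 10 log₁₀(B) + NF + SNR_min
= −174 + 74.1 + 7.58 + 17.0
= −75.32 dBm → −75.3 dBm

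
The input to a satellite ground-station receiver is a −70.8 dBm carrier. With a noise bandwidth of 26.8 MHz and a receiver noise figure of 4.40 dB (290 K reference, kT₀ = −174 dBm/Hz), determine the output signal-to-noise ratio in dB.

24.5 dB

Noise floor: N = −174 + 10 log₁₀(B) + NF
10 log₁₀(2.68×10⁷) = 74.28 dB
N = −174 + 74.28 + 4.40 = −95.32 dBm
SNR = P_sig − N = −70.8 − (−95.32) = 24.52 dB → 24.5 dB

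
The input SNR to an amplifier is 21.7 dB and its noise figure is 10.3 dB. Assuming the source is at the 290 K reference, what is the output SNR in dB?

By definition F = SNR_in/SNR_out, so in dB: SNR_out = SNR_in − NF
SNR_out = 21.7 − 10.3 = 11.4 dB

11.4 dB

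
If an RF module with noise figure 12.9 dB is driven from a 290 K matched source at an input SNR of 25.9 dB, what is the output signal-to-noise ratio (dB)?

13.0 dB

By definition F = SNR_in/SNR_out, so in dB: SNR_out = SNR_in − NF
SNR_out = 25.9 − 12.9 = 13.0 dB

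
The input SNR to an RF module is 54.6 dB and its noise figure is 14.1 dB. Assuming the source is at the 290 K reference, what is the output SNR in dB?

By definition F = SNR_in/SNR_out, so in dB: SNR_out = SNR_in − NF
SNR_out = 54.6 − 14.1 = 40.5 dB

40.5 dB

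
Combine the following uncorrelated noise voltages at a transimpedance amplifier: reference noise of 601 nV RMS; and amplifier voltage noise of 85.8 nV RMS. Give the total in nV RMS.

607 nV

Uncorrelated sources add in power (mean-square): V_tot = √(ΣV_i²)
V_tot = √[(6.01×10⁻⁷)² + (8.58×10⁻⁸)²] = 6.07×10⁻⁷ V = 607 nV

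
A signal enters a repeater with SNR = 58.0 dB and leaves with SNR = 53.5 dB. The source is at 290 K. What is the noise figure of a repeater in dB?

4.5 dB

NF (dB) = SNR_in(dB) − SNR_out(dB) when the source is at T₀
NF = 58.0 − 53.5 = 4.5 dB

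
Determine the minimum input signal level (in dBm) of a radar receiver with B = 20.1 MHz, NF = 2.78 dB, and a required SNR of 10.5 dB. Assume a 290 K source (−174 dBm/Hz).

Sensitivity = −174 + 10 log₁₀(B) + NF + SNR_min
= −174 + 73.03 + 2.78 + 10.5
= −87.69 dBm → −87.7 dBm

−87.7 dBm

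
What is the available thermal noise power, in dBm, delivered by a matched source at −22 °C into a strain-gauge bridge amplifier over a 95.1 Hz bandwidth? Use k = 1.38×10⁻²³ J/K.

T = −22 °C + 273.15 = 251.15 K
P_n = kTB = 1.38×10⁻²³ × 251.15 × 9.51×10¹ = 3.30×10⁻¹⁹ W
In dBm: 10 log₁₀(3.30×10⁻¹⁹ / 10⁻³) = −154.8 dBm

−154.8 dBm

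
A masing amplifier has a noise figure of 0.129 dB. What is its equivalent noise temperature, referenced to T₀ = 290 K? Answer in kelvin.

F = 10^(0.129/10) = 1.03015
T_e = (F − 1)·T₀ = (1.03015 − 1) × 290 = 8.74 K

8.74 K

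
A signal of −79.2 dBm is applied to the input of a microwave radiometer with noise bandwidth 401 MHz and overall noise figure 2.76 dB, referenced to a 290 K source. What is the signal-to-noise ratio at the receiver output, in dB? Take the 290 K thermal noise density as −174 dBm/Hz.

6.0 dB

Noise floor: N = −174 + 10 log₁₀(B) + NF
10 log₁₀(4.01×10⁸) = 86.03 dB
N = −174 + 86.03 + 2.76 = −85.21 dBm
SNR = P_sig − N = −79.2 − (−85.21) = 6.01 dB → 6.0 dB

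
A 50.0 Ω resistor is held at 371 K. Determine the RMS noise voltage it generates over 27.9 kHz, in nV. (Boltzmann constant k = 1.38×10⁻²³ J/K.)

V_n = √(4kTRB)
4kTRB = 4 × 1.38×10⁻²³ × 371 × 5.00×10¹ × 2.79×10⁴ = 2.86×10⁻¹⁴ V²
V_n = √(2.86×10⁻¹⁴) = 1.69×10⁻⁷ V = 169 nV

169 nV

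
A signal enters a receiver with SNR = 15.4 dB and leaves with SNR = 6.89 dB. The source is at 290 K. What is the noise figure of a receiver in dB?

NF (dB) = SNR_in(dB) − SNR_out(dB) when the source is at T₀
NF = 15.4 − 6.89 = 8.51 dB

8.51 dB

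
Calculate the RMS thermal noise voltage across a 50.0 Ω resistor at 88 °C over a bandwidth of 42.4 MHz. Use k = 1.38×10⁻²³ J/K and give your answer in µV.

T = 88 °C + 273.15 = 361.15 K
V_n = √(4kTRB)
4kTRB = 4 × 1.38×10⁻²³ × 361.15 × 5.00×10¹ × 4.24×10⁷ = 4.23×10⁻¹¹ V²
V_n = √(4.23×10⁻¹¹) = 6.50×10⁻⁶ V = 6.50 µV

6.50 µV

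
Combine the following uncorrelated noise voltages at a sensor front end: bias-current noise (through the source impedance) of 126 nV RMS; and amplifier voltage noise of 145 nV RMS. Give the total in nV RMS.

192 nV

Uncorrelated sources add in power (mean-square): V_tot = √(ΣV_i²)
V_tot = √[(1.26×10⁻⁷)² + (1.45×10⁻⁷)²] = 1.92×10⁻⁷ V = 192 nV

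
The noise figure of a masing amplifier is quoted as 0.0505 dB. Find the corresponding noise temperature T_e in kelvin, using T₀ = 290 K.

F = 10^(0.0505/10) = 1.0117
T_e = (F − 1)·T₀ = (1.0117 − 1) × 290 = 3.39 K

3.39 K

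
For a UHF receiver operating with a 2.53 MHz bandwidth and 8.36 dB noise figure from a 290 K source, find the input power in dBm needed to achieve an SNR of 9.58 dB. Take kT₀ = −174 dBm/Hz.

Sensitivity = −174 + 10 log₁₀(B) + NF + SNR_min
= −174 + 64.03 + 8.36 + 9.58
= −92.03 dBm → −92.0 dBm

−92.0 dBm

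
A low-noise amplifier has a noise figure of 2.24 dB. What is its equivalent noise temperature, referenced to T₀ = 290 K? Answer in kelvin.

196 K

F = 10^(2.24/10) = 1.67494
T_e = (F − 1)·T₀ = (1.67494 − 1) × 290 = 196 K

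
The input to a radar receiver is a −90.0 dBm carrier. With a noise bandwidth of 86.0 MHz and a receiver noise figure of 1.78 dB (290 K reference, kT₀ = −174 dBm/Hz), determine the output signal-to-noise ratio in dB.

2.9 dB

Noise floor: N = −174 + 10 log₁₀(B) + NF
10 log₁₀(8.60×10⁷) = 79.34 dB
N = −174 + 79.34 + 1.78 = −92.88 dBm
SNR = P_sig − N = −90.0 − (−92.88) = 2.88 dB → 2.9 dB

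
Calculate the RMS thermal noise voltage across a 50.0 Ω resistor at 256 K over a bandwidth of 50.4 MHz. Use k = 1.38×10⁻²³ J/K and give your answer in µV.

V_n = √(4kTRB)
4kTRB = 4 × 1.38×10⁻²³ × 256 × 5.00×10¹ × 5.04×10⁷ = 3.56×10⁻¹¹ V²
V_n = √(3.56×10⁻¹¹) = 5.97×10⁻⁶ V = 5.97 µV

5.97 µV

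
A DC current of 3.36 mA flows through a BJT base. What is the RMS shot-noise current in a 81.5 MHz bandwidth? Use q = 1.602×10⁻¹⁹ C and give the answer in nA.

I_n = √(2qI·B)
2qI·B = 2 × 1.602×10⁻¹⁹ × 3.36×10⁻³ × 8.15×10⁷ = 8.77×10⁻¹⁴ A²
I_n = √(8.77×10⁻¹⁴) = 2.96×10⁻⁷ A = 296 nA

296 nA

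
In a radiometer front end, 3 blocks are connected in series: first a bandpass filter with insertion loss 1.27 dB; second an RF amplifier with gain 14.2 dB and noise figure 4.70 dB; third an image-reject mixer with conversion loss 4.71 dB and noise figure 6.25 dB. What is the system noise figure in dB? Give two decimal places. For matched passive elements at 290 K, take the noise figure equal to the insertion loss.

Convert to linear (a loss of L dB is a gain of −L dB): F_i = 10^(NF_i/10), G_i = 10^(G_i,dB/10)
  Stage 1: F_1 = 10^(1.27/10) = 1.340, G_1 = 10^(−1.27/10) = 0.7464
  Stage 2: F_2 = 10^(4.70/10) = 2.951, G_2 = 10^(14.2/10) = 26.30
  Stage 3: F_3 = 10^(6.25/10) = 4.217, G_3 = 10^(−4.71/10) = 0.3381
Friis cascade:
  F = 1.340 + (2.951 − 1)/0.7464 + (4.217 − 1)/19.63 = 4.118
NF = 10 log₁₀(4.118) = 6.15 dB

6.15 dB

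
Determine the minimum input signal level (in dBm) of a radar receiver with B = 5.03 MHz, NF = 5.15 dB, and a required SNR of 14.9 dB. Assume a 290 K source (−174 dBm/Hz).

−86.9 dBm

Sensitivity = −174 + 10 log₁₀(B) + NF + SNR_min
= −174 + 67.02 + 5.15 + 14.9
= −86.93 dBm → −86.9 dBm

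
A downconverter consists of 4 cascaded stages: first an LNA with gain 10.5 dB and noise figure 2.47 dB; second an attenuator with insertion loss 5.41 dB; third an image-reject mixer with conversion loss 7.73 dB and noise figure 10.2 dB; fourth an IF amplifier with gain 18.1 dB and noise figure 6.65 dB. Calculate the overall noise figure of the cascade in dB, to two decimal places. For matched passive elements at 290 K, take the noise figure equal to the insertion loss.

10.64 dB

Convert to linear (a loss of L dB is a gain of −L dB): F_i = 10^(NF_i/10), G_i = 10^(G_i,dB/10)
  Stage 1: F_1 = 10^(2.47/10) = 1.766, G_1 = 10^(10.5/10) = 11.22
  Stage 2: F_2 = 10^(5.41/10) = 3.475, G_2 = 10^(−5.41/10) = 0.2877
  Stage 3: F_3 = 10^(10.2/10) = 10.47, G_3 = 10^(−7.73/10) = 0.1687
  Stage 4: F_4 = 10^(6.65/10) = 4.624, G_4 = 10^(18.1/10) = 64.57
Friis cascade:
  F = 1.766 + (3.475 − 1)/11.22 + (10.47 − 1)/3.228 + (4.624 − 1)/0.5445 = 11.58
NF = 10 log₁₀(11.58) = 10.64 dB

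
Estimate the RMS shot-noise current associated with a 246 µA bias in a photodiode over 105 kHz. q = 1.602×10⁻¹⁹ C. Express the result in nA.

I_n = √(2qI·B)
2qI·B = 2 × 1.602×10⁻¹⁹ × 2.46×10⁻⁴ × 1.05×10⁵ = 8.28×10⁻¹⁸ A²
I_n = √(8.28×10⁻¹⁸) = 2.88×10⁻⁹ A = 2.88 nA

2.88 nA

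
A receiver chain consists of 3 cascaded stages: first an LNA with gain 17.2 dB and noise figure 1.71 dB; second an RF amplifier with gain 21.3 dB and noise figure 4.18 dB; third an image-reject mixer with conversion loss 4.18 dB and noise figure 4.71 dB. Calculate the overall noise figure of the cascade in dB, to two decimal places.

1.80 dB

Convert to linear (a loss of L dB is a gain of −L dB): F_i = 10^(NF_i/10), G_i = 10^(G_i,dB/10)
  Stage 1: F_1 = 10^(1.71/10) = 1.483, G_1 = 10^(17.2/10) = 52.48
  Stage 2: F_2 = 10^(4.18/10) = 2.618, G_2 = 10^(21.3/10) = 134.9
  Stage 3: F_3 = 10^(4.71/10) = 2.958, G_3 = 10^(−4.18/10) = 0.3819
Friis cascade:
  F = 1.483 + (2.618 − 1)/52.48 + (2.958 − 1)/7079 = 1.514
NF = 10 log₁₀(1.514) = 1.80 dB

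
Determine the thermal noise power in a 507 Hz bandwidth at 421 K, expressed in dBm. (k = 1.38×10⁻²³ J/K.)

−145.3 dBm

P_n = kTB = 1.38×10⁻²³ × 421 × 5.07×10² = 2.95×10⁻¹⁸ W
In dBm: 10 log₁₀(2.95×10⁻¹⁸ / 10⁻³) = −145.3 dBm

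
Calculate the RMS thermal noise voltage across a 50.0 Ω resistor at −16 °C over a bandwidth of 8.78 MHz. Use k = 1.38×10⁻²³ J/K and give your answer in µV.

T = −16 °C + 273.15 = 257.15 K
V_n = √(4kTRB)
4kTRB = 4 × 1.38×10⁻²³ × 257.15 × 5.00×10¹ × 8.78×10⁶ = 6.23×10⁻¹² V²
V_n = √(6.23×10⁻¹²) = 2.50×10⁻⁶ V = 2.50 µV

2.50 µV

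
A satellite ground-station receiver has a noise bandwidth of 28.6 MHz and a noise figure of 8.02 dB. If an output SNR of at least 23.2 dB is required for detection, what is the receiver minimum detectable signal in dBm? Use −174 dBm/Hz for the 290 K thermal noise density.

−68.2 dBm

Sensitivity = −174 + 10 log₁₀(B) + NF + SNR_min
= −174 + 74.56 + 8.02 + 23.2
= −68.22 dBm → −68.2 dBm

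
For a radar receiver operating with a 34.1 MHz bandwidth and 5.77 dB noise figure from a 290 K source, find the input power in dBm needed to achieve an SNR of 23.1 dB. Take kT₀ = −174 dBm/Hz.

Sensitivity = −174 + 10 log₁₀(B) + NF + SNR_min
= −174 + 75.33 + 5.77 + 23.1
= −69.80 dBm → −69.8 dBm

−69.8 dBm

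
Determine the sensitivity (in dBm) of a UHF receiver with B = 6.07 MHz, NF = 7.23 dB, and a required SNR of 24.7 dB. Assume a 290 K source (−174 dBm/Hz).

−74.2 dBm

Sensitivity = −174 + 10 log₁₀(B) + NF + SNR_min
= −174 + 67.83 + 7.23 + 24.7
= −74.24 dBm → −74.2 dBm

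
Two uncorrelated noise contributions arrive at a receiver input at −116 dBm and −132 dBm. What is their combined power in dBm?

−115.9 dBm

Convert to linear, add, convert back:
P₁ = 2.51×10⁻¹⁵ W, P₂ = 6.31×10⁻¹⁷ W
P_tot = 2.57×10⁻¹⁵ W → 10 log₁₀(P_tot / 10⁻³) = −115.9 dBm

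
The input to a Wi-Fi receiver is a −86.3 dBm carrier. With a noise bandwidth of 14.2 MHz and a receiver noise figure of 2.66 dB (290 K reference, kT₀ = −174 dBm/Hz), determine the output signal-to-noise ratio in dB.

Noise floor: N = −174 + 10 log₁₀(B) + NF
10 log₁₀(1.42×10⁷) = 71.52 dB
N = −174 + 71.52 + 2.66 = −99.82 dBm
SNR = P_sig − N = −86.3 − (−99.82) = 13.52 dB → 13.5 dB

13.5 dB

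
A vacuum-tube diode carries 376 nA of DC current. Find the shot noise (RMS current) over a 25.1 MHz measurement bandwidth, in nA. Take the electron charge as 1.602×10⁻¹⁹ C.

I_n = √(2qI·B)
2qI·B = 2 × 1.602×10⁻¹⁹ × 3.76×10⁻⁷ × 2.51×10⁷ = 3.02×10⁻¹⁸ A²
I_n = √(3.02×10⁻¹⁸) = 1.74×10⁻⁹ A = 1.74 nA

1.74 nA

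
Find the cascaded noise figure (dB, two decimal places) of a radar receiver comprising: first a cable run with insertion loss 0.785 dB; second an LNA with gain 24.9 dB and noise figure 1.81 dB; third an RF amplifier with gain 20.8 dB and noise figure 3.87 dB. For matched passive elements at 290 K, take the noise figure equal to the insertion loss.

Convert to linear (a loss of L dB is a gain of −L dB): F_i = 10^(NF_i/10), G_i = 10^(G_i,dB/10)
  Stage 1: F_1 = 10^(0.785/10) = 1.198, G_1 = 10^(−0.785/10) = 0.8346
  Stage 2: F_2 = 10^(1.81/10) = 1.517, G_2 = 10^(24.9/10) = 309.0
  Stage 3: F_3 = 10^(3.87/10) = 2.438, G_3 = 10^(20.8/10) = 120.2
Friis cascade:
  F = 1.198 + (1.517 − 1)/0.8346 + (2.438 − 1)/257.9 = 1.823
NF = 10 log₁₀(1.823) = 2.61 dB

2.61 dB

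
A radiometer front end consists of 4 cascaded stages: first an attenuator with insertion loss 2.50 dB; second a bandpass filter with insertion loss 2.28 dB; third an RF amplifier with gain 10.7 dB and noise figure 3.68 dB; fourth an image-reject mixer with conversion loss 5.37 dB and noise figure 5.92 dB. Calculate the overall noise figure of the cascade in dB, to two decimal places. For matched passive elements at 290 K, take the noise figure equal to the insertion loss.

8.90 dB

Convert to linear (a loss of L dB is a gain of −L dB): F_i = 10^(NF_i/10), G_i = 10^(G_i,dB/10)
  Stage 1: F_1 = 10^(2.50/10) = 1.778, G_1 = 10^(−2.50/10) = 0.5623
  Stage 2: F_2 = 10^(2.28/10) = 1.690, G_2 = 10^(−2.28/10) = 0.5916
  Stage 3: F_3 = 10^(3.68/10) = 2.333, G_3 = 10^(10.7/10) = 11.75
  Stage 4: F_4 = 10^(5.92/10) = 3.908, G_4 = 10^(−5.37/10) = 0.2904
Friis cascade:
  F = 1.778 + (1.690 − 1)/0.5623 + (2.333 − 1)/0.3327 + (3.908 − 1)/3.908 = 7.759
NF = 10 log₁₀(7.759) = 8.90 dB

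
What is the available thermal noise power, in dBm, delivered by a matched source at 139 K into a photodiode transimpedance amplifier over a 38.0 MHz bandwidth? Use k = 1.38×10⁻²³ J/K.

−101.4 dBm

P_n = kTB = 1.38×10⁻²³ × 139 × 3.80×10⁷ = 7.29×10⁻¹⁴ W
In dBm: 10 log₁₀(7.29×10⁻¹⁴ / 10⁻³) = −101.4 dBm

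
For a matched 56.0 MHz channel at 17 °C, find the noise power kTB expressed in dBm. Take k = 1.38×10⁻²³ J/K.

−96.5 dBm

T = 17 °C + 273.15 = 290.15 K
P_n = kTB = 1.38×10⁻²³ × 290.15 × 5.60×10⁷ = 2.24×10⁻¹³ W
In dBm: 10 log₁₀(2.24×10⁻¹³ / 10⁻³) = −96.5 dBm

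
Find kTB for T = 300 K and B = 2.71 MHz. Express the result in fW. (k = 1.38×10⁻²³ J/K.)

11.2 fW

P_n = kTB = 1.38×10⁻²³ × 300 × 2.71×10⁶ = 1.12×10⁻¹⁴ W = 11.2 fW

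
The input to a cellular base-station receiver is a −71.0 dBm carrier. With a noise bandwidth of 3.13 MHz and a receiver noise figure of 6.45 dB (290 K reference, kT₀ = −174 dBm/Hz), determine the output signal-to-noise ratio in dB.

31.6 dB

Noise floor: N = −174 + 10 log₁₀(B) + NF
10 log₁₀(3.13×10⁶) = 64.96 dB
N = −174 + 64.96 + 6.45 = −102.59 dBm
SNR = P_sig − N = −71.0 − (−102.59) = 31.59 dB → 31.6 dB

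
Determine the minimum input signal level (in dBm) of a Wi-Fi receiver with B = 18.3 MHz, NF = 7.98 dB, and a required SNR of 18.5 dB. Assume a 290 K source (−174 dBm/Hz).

−74.9 dBm

Sensitivity = −174 + 10 log₁₀(B) + NF + SNR_min
= −174 + 72.62 + 7.98 + 18.5
= −74.90 dBm → −74.9 dBm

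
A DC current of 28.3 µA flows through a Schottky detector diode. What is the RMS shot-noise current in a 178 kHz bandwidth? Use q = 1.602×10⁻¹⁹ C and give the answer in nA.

1.27 nA

I_n = √(2qI·B)
2qI·B = 2 × 1.602×10⁻¹⁹ × 2.83×10⁻⁵ × 1.78×10⁵ = 1.61×10⁻¹⁸ A²
I_n = √(1.61×10⁻¹⁸) = 1.27×10⁻⁹ A = 1.27 nA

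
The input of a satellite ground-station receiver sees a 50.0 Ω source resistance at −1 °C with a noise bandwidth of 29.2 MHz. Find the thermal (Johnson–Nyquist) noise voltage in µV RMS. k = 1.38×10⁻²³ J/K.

T = −1 °C + 273.15 = 272.15 K
V_n = √(4kTRB)
4kTRB = 4 × 1.38×10⁻²³ × 272.15 × 5.00×10¹ × 2.92×10⁷ = 2.19×10⁻¹¹ V²
V_n = √(2.19×10⁻¹¹) = 4.68×10⁻⁶ V = 4.68 µV

4.68 µV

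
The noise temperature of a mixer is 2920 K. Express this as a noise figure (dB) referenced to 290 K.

F = 1 + T_e/T₀ = 1 + 2920/290 = 11.069
NF = 10 log₁₀(11.069) = 10.44 dB

10.44 dB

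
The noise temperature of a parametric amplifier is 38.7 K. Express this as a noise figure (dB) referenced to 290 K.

F = 1 + T_e/T₀ = 1 + 38.7/290 = 1.13345
NF = 10 log₁₀(1.13345) = 0.544 dB

0.544 dB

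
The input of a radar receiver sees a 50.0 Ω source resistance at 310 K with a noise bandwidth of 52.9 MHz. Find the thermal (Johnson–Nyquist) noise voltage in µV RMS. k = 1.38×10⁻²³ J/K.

6.73 µV

V_n = √(4kTRB)
4kTRB = 4 × 1.38×10⁻²³ × 310 × 5.00×10¹ × 5.29×10⁷ = 4.53×10⁻¹¹ V²
V_n = √(4.53×10⁻¹¹) = 6.73×10⁻⁶ V = 6.73 µV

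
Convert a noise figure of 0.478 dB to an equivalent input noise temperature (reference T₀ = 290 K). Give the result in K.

33.7 K

F = 10^(0.478/10) = 1.11635
T_e = (F − 1)·T₀ = (1.11635 − 1) × 290 = 33.7 K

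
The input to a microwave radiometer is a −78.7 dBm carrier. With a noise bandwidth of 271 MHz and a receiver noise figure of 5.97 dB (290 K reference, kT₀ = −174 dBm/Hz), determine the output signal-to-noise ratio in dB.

5.0 dB

Noise floor: N = −174 + 10 log₁₀(B) + NF
10 log₁₀(2.71×10⁸) = 84.33 dB
N = −174 + 84.33 + 5.97 = −83.70 dBm
SNR = P_sig − N = −78.7 − (−83.70) = 5.00 dB → 5.0 dB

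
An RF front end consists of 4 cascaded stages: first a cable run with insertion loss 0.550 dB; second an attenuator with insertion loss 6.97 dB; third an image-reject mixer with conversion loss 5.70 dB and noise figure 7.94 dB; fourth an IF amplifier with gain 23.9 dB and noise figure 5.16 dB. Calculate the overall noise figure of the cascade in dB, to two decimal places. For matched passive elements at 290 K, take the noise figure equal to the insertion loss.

19.19 dB

Convert to linear (a loss of L dB is a gain of −L dB): F_i = 10^(NF_i/10), G_i = 10^(G_i,dB/10)
  Stage 1: F_1 = 10^(0.550/10) = 1.135, G_1 = 10^(−0.550/10) = 0.8810
  Stage 2: F_2 = 10^(6.97/10) = 4.977, G_2 = 10^(−6.97/10) = 0.2009
  Stage 3: F_3 = 10^(7.94/10) = 6.223, G_3 = 10^(−5.70/10) = 0.2692
  Stage 4: F_4 = 10^(5.16/10) = 3.281, G_4 = 10^(23.9/10) = 245.5
Friis cascade:
  F = 1.135 + (4.977 − 1)/0.8810 + (6.223 − 1)/0.1770 + (3.281 − 1)/0.04764 = 83.03
NF = 10 log₁₀(83.03) = 19.19 dB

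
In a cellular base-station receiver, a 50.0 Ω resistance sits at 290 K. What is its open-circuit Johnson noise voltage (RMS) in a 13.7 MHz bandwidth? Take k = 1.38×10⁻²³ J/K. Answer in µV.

V_n = √(4kTRB)
4kTRB = 4 × 1.38×10⁻²³ × 290 × 5.00×10¹ × 1.37×10⁷ = 1.10×10⁻¹¹ V²
V_n = √(1.10×10⁻¹¹) = 3.31×10⁻⁶ V = 3.31 µV

3.31 µV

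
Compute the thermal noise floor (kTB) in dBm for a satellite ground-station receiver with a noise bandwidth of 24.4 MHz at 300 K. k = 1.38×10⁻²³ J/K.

−100.0 dBm

P_n = kTB = 1.38×10⁻²³ × 300 × 2.44×10⁷ = 1.01×10⁻¹³ W
In dBm: 10 log₁₀(1.01×10⁻¹³ / 10⁻³) = −100.0 dBm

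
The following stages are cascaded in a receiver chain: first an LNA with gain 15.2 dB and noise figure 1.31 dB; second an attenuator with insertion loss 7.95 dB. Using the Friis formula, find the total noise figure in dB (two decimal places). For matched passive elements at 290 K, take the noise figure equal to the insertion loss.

1.79 dB

Convert to linear (a loss of L dB is a gain of −L dB): F_i = 10^(NF_i/10), G_i = 10^(G_i,dB/10)
  Stage 1: F_1 = 10^(1.31/10) = 1.352, G_1 = 10^(15.2/10) = 33.11
  Stage 2: F_2 = 10^(7.95/10) = 6.237, G_2 = 10^(−7.95/10) = 0.1603
Friis cascade:
  F = 1.352 + (6.237 − 1)/33.11 = 1.510
NF = 10 log₁₀(1.510) = 1.79 dB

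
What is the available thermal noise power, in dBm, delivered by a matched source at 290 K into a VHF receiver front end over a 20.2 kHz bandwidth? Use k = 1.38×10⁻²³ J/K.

P_n = kTB = 1.38×10⁻²³ × 290 × 2.02×10⁴ = 8.08×10⁻¹⁷ W
In dBm: 10 log₁₀(8.08×10⁻¹⁷ / 10⁻³) = −130.9 dBm

−130.9 dBm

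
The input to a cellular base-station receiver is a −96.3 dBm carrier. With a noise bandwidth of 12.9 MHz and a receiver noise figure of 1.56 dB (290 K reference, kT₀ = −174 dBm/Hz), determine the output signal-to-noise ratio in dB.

Noise floor: N = −174 + 10 log₁₀(B) + NF
10 log₁₀(1.29×10⁷) = 71.11 dB
N = −174 + 71.11 + 1.56 = −101.33 dBm
SNR = P_sig − N = −96.3 − (−101.33) = 5.03 dB → 5.0 dB

5.0 dB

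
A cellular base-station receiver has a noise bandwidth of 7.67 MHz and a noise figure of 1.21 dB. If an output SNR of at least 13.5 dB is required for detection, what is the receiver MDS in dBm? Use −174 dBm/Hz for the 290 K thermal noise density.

Sensitivity = −174 + 10 log₁₀(B) + NF + SNR_min
= −174 + 68.85 + 1.21 + 13.5
= −90.44 dBm → −90.4 dBm

−90.4 dBm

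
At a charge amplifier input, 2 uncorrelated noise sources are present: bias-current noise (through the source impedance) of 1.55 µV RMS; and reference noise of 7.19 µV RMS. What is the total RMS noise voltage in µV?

7.36 µV

Uncorrelated sources add in power (mean-square): V_tot = √(ΣV_i²)
V_tot = √[(1.55×10⁻⁶)² + (7.19×10⁻⁶)²] = 7.36×10⁻⁶ V = 7.36 µV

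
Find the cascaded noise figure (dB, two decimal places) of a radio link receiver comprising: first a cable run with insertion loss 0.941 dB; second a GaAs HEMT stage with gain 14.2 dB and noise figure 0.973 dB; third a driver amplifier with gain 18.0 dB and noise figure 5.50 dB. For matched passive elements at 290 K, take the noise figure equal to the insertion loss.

2.24 dB

Convert to linear (a loss of L dB is a gain of −L dB): F_i = 10^(NF_i/10), G_i = 10^(G_i,dB/10)
  Stage 1: F_1 = 10^(0.941/10) = 1.242, G_1 = 10^(−0.941/10) = 0.8052
  Stage 2: F_2 = 10^(0.973/10) = 1.251, G_2 = 10^(14.2/10) = 26.30
  Stage 3: F_3 = 10^(5.50/10) = 3.548, G_3 = 10^(18.0/10) = 63.10
Friis cascade:
  F = 1.242 + (1.251 − 1)/0.8052 + (3.548 − 1)/21.18 = 1.674
NF = 10 log₁₀(1.674) = 2.24 dB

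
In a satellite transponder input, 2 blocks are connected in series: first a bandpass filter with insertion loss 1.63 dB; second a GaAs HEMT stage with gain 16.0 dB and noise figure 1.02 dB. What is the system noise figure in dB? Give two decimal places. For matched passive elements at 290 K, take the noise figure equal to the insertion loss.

Convert to linear (a loss of L dB is a gain of −L dB): F_i = 10^(NF_i/10), G_i = 10^(G_i,dB/10)
  Stage 1: F_1 = 10^(1.63/10) = 1.455, G_1 = 10^(−1.63/10) = 0.6871
  Stage 2: F_2 = 10^(1.02/10) = 1.265, G_2 = 10^(16.0/10) = 39.81
Friis cascade:
  F = 1.455 + (1.265 − 1)/0.6871 = 1.841
NF = 10 log₁₀(1.841) = 2.65 dB

2.65 dB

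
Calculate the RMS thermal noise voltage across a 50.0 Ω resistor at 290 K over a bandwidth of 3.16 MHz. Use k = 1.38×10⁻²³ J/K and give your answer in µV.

V_n = √(4kTRB)
4kTRB = 4 × 1.38×10⁻²³ × 290 × 5.00×10¹ × 3.16×10⁶ = 2.53×10⁻¹² V²
V_n = √(2.53×10⁻¹²) = 1.59×10⁻⁶ V = 1.59 µV

1.59 µV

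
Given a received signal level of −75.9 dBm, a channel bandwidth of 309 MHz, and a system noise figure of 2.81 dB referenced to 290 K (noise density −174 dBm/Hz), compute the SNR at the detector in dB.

Noise floor: N = −174 + 10 log₁₀(B) + NF
10 log₁₀(3.09×10⁸) = 84.9 dB
N = −174 + 84.9 + 2.81 = −86.29 dBm
SNR = P_sig − N = −75.9 − (−86.29) = 10.39 dB → 10.4 dB

10.4 dB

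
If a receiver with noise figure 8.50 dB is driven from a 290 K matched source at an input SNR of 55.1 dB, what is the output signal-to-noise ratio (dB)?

46.60 dB

By definition F = SNR_in/SNR_out, so in dB: SNR_out = SNR_in − NF
SNR_out = 55.1 − 8.50 = 46.60 dB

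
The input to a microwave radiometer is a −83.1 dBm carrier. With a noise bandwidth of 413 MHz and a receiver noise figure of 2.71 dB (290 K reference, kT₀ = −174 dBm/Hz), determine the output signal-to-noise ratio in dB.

2.0 dB

Noise floor: N = −174 + 10 log₁₀(B) + NF
10 log₁₀(4.13×10⁸) = 86.16 dB
N = −174 + 86.16 + 2.71 = −85.13 dBm
SNR = P_sig − N = −83.1 − (−85.13) = 2.03 dB → 2.0 dB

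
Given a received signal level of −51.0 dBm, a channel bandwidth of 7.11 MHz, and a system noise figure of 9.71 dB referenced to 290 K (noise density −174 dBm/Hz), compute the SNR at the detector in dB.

Noise floor: N = −174 + 10 log₁₀(B) + NF
10 log₁₀(7.11×10⁶) = 68.52 dB
N = −174 + 68.52 + 9.71 = −95.77 dBm
SNR = P_sig − N = −51.0 − (−95.77) = 44.77 dB → 44.8 dB

44.8 dB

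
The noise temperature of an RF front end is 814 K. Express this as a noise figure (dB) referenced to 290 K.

5.81 dB

F = 1 + T_e/T₀ = 1 + 814/290 = 3.8069
NF = 10 log₁₀(3.8069) = 5.81 dB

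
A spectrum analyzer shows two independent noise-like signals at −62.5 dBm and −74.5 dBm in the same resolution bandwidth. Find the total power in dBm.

Convert to linear, add, convert back:
P₁ = 5.62×10⁻¹⁰ W, P₂ = 3.55×10⁻¹¹ W
P_tot = 5.98×10⁻¹⁰ W → 10 log₁₀(P_tot / 10⁻³) = −62.2 dBm

−62.2 dBm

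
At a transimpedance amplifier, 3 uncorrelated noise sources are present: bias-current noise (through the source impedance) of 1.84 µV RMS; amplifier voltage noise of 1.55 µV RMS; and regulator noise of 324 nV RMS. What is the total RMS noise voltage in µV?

Uncorrelated sources add in power (mean-square): V_tot = √(ΣV_i²)
V_tot = √[(1.84×10⁻⁶)² + (1.55×10⁻⁶)² + (3.24×10⁻⁷)²] = 2.43×10⁻⁶ V = 2.43 µV

2.43 µV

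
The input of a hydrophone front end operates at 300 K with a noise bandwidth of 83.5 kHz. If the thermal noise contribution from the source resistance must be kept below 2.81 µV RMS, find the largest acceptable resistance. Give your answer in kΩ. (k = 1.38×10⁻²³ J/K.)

5.71 kΩ

Johnson–Nyquist: V_n = √(4kTRB) ⇒ R = V_n² / (4kTB)
4kTB = 4 × 1.38×10⁻²³ × 300 × 8.35×10⁴ = 1.38×10⁻¹⁵
R = (2.81×10⁻⁶)² / 1.38×10⁻¹⁵ = 5.71×10³ Ω = 5.71 kΩ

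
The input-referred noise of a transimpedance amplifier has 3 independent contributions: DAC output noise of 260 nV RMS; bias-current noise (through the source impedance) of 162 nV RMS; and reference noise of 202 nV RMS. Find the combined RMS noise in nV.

367 nV

Uncorrelated sources add in power (mean-square): V_tot = √(ΣV_i²)
V_tot = √[(2.60×10⁻⁷)² + (1.62×10⁻⁷)² + (2.02×10⁻⁷)²] = 3.67×10⁻⁷ V = 367 nV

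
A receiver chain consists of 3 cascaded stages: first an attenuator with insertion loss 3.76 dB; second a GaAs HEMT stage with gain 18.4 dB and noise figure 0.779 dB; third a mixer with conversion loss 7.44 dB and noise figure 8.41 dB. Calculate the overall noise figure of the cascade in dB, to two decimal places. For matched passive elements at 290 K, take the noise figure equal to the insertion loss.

4.84 dB

Convert to linear (a loss of L dB is a gain of −L dB): F_i = 10^(NF_i/10), G_i = 10^(G_i,dB/10)
  Stage 1: F_1 = 10^(3.76/10) = 2.377, G_1 = 10^(−3.76/10) = 0.4207
  Stage 2: F_2 = 10^(0.779/10) = 1.196, G_2 = 10^(18.4/10) = 69.18
  Stage 3: F_3 = 10^(8.41/10) = 6.934, G_3 = 10^(−7.44/10) = 0.1803
Friis cascade:
  F = 2.377 + (1.196 − 1)/0.4207 + (6.934 − 1)/29.11 = 3.048
NF = 10 log₁₀(3.048) = 4.84 dB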